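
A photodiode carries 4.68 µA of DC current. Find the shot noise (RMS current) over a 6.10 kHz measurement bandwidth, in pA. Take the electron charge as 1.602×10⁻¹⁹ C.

I_n = √(2qI·B)
2qI·B = 2 × 1.602×10⁻¹⁹ × 4.68×10⁻⁶ × 6.10×10³ = 9.15×10⁻²¹ A²
I_n = √(9.15×10⁻²¹) = 9.56×10⁻¹¹ A = 95.6 pA

95.6 pA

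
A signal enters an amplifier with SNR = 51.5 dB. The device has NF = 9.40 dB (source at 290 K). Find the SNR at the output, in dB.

42.10 dB

By definition F = SNR_in/SNR_out, so in dB: SNR_out = SNR_in − NF
SNR_out = 51.5 − 9.40 = 42.10 dB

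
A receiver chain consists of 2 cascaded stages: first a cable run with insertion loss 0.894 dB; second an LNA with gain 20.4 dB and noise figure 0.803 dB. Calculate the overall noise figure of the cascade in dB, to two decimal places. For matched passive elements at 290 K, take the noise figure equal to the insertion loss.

1.70 dB

Convert to linear (a loss of L dB is a gain of −L dB): F_i = 10^(NF_i/10), G_i = 10^(G_i,dB/10)
  Stage 1: F_1 = 10^(0.894/10) = 1.229, G_1 = 10^(−0.894/10) = 0.8140
  Stage 2: F_2 = 10^(0.803/10) = 1.203, G_2 = 10^(20.4/10) = 109.6
Friis cascade:
  F = 1.229 + (1.203 − 1)/0.8140 = 1.478
NF = 10 log₁₀(1.478) = 1.70 dB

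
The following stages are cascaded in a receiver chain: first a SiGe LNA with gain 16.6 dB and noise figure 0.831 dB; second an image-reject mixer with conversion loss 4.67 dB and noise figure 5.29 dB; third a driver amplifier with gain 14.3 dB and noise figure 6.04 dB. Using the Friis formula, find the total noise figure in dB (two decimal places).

Convert to linear (a loss of L dB is a gain of −L dB): F_i = 10^(NF_i/10), G_i = 10^(G_i,dB/10)
  Stage 1: F_1 = 10^(0.831/10) = 1.211, G_1 = 10^(16.6/10) = 45.71
  Stage 2: F_2 = 10^(5.29/10) = 3.381, G_2 = 10^(−4.67/10) = 0.3412
  Stage 3: F_3 = 10^(6.04/10) = 4.018, G_3 = 10^(14.3/10) = 26.92
Friis cascade:
  F = 1.211 + (3.381 − 1)/45.71 + (4.018 − 1)/15.60 = 1.456
NF = 10 log₁₀(1.456) = 1.63 dB

1.63 dB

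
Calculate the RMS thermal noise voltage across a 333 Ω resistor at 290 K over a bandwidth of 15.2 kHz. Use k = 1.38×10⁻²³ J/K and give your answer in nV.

285 nV

V_n = √(4kTRB)
4kTRB = 4 × 1.38×10⁻²³ × 290 × 3.33×10² × 1.52×10⁴ = 8.10×10⁻¹⁴ V²
V_n = √(8.10×10⁻¹⁴) = 2.85×10⁻⁷ V = 285 nV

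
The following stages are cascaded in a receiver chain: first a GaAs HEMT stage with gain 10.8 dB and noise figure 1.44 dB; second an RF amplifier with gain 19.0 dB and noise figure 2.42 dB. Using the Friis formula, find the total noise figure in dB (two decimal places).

1.63 dB

Convert to linear (a loss of L dB is a gain of −L dB): F_i = 10^(NF_i/10), G_i = 10^(G_i,dB/10)
  Stage 1: F_1 = 10^(1.44/10) = 1.393, G_1 = 10^(10.8/10) = 12.02
  Stage 2: F_2 = 10^(2.42/10) = 1.746, G_2 = 10^(19.0/10) = 79.43
Friis cascade:
  F = 1.393 + (1.746 − 1)/12.02 = 1.455
NF = 10 log₁₀(1.455) = 1.63 dB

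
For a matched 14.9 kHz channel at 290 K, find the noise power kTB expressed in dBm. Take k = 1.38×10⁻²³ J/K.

P_n = kTB = 1.38×10⁻²³ × 290 × 1.49×10⁴ = 5.96×10⁻¹⁷ W
In dBm: 10 log₁₀(5.96×10⁻¹⁷ / 10⁻³) = −132.2 dBm

−132.2 dBm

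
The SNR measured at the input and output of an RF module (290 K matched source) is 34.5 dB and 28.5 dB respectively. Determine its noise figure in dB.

NF (dB) = SNR_in(dB) − SNR_out(dB) when the source is at T₀
NF = 34.5 − 28.5 = 6.0 dB

6.0 dB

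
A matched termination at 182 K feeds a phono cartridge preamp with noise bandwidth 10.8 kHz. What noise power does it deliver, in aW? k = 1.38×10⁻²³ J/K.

27.1 aW

P_n = kTB = 1.38×10⁻²³ × 182 × 1.08×10⁴ = 2.71×10⁻¹⁷ W = 27.1 aW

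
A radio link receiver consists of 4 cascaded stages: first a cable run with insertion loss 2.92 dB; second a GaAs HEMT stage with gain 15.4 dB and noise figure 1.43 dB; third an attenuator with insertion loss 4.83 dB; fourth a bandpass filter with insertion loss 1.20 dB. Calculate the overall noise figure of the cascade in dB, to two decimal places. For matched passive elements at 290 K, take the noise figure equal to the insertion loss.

Convert to linear (a loss of L dB is a gain of −L dB): F_i = 10^(NF_i/10), G_i = 10^(G_i,dB/10)
  Stage 1: F_1 = 10^(2.92/10) = 1.959, G_1 = 10^(−2.92/10) = 0.5105
  Stage 2: F_2 = 10^(1.43/10) = 1.390, G_2 = 10^(15.4/10) = 34.67
  Stage 3: F_3 = 10^(4.83/10) = 3.041, G_3 = 10^(−4.83/10) = 0.3289
  Stage 4: F_4 = 10^(1.20/10) = 1.318, G_4 = 10^(−1.20/10) = 0.7586
Friis cascade:
  F = 1.959 + (1.390 − 1)/0.5105 + (3.041 − 1)/17.70 + (1.318 − 1)/5.821 = 2.893
NF = 10 log₁₀(2.893) = 4.61 dB

4.61 dB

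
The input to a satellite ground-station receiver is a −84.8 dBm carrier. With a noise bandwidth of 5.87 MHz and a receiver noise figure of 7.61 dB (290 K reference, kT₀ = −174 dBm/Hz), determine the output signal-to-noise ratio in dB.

Noise floor: N = −174 + 10 log₁₀(B) + NF
10 log₁₀(5.87×10⁶) = 67.69 dB
N = −174 + 67.69 + 7.61 = −98.70 dBm
SNR = P_sig − N = −84.8 − (−98.70) = 13.90 dB → 13.9 dB

13.9 dB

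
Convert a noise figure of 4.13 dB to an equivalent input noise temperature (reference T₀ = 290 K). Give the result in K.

461 K

F = 10^(4.13/10) = 2.58821
T_e = (F − 1)·T₀ = (2.58821 − 1) × 290 = 461 K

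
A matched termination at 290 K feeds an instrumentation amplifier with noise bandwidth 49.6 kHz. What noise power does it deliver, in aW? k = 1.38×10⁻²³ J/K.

P_n = kTB = 1.38×10⁻²³ × 290 × 4.96×10⁴ = 1.98×10⁻¹⁶ W = 198 aW

198 aW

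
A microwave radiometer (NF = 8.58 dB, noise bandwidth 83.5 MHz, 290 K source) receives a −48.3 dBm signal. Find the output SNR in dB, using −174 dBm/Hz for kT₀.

37.9 dB

Noise floor: N = −174 + 10 log₁₀(B) + NF
10 log₁₀(8.35×10⁷) = 79.22 dB
N = −174 + 79.22 + 8.58 = −86.20 dBm
SNR = P_sig − N = −48.3 − (−86.20) = 37.90 dB → 37.9 dB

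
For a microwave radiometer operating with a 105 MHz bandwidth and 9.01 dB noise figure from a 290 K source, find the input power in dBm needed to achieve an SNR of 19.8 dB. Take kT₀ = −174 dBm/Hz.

−65.0 dBm

Sensitivity = −174 + 10 log₁₀(B) + NF + SNR_min
= −174 + 80.21 + 9.01 + 19.8
= −64.98 dBm → −65.0 dBm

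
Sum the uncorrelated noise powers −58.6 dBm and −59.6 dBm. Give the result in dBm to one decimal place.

Convert to linear, add, convert back:
P₁ = 1.38×10⁻⁹ W, P₂ = 1.10×10⁻⁹ W
P_tot = 2.48×10⁻⁹ W → 10 log₁₀(P_tot / 10⁻³) = −56.1 dBm

−56.1 dBm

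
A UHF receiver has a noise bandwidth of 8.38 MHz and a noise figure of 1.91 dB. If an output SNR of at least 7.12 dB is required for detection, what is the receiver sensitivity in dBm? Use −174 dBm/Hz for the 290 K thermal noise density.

−95.7 dBm

Sensitivity = −174 + 10 log₁₀(B) + NF + SNR_min
= −174 + 69.23 + 1.91 + 7.12
= −95.74 dBm → −95.7 dBm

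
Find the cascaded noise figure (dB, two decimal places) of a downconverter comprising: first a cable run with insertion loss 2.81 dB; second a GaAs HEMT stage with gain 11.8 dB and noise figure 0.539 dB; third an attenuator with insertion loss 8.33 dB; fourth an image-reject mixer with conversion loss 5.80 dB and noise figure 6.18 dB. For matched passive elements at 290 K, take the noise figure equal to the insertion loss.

7.48 dB

Convert to linear (a loss of L dB is a gain of −L dB): F_i = 10^(NF_i/10), G_i = 10^(G_i,dB/10)
  Stage 1: F_1 = 10^(2.81/10) = 1.910, G_1 = 10^(−2.81/10) = 0.5236
  Stage 2: F_2 = 10^(0.539/10) = 1.132, G_2 = 10^(11.8/10) = 15.14
  Stage 3: F_3 = 10^(8.33/10) = 6.808, G_3 = 10^(−8.33/10) = 0.1469
  Stage 4: F_4 = 10^(6.18/10) = 4.150, G_4 = 10^(−5.80/10) = 0.2630
Friis cascade:
  F = 1.910 + (1.132 − 1)/0.5236 + (6.808 − 1)/7.925 + (4.150 − 1)/1.164 = 5.601
NF = 10 log₁₀(5.601) = 7.48 dB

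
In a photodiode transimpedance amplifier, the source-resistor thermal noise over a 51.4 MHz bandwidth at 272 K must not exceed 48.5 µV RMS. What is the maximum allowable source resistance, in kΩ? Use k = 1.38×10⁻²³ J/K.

3.05 kΩ

Johnson–Nyquist: V_n = √(4kTRB) ⇒ R = V_n² / (4kTB)
4kTB = 4 × 1.38×10⁻²³ × 272 × 5.14×10⁷ = 7.72×10⁻¹³
R = (4.85×10⁻⁵)² / 7.72×10⁻¹³ = 3.05×10³ Ω = 3.05 kΩ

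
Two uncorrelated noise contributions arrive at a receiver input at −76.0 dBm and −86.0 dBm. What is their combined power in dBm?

−75.6 dBm

Convert to linear, add, convert back:
P₁ = 2.51×10⁻¹¹ W, P₂ = 2.51×10⁻¹² W
P_tot = 2.76×10⁻¹¹ W → 10 log₁₀(P_tot / 10⁻³) = −75.6 dBm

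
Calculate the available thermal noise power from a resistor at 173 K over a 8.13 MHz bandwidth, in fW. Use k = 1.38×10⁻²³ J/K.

P_n = kTB = 1.38×10⁻²³ × 173 × 8.13×10⁶ = 1.94×10⁻¹⁴ W = 19.4 fW

19.4 fW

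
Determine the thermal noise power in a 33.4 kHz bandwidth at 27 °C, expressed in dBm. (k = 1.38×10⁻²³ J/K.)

T = 27 °C + 273.15 = 300.15 K
P_n = kTB = 1.38×10⁻²³ × 300.15 × 3.34×10⁴ = 1.38×10⁻¹⁶ W
In dBm: 10 log₁₀(1.38×10⁻¹⁶ / 10⁻³) = −128.6 dBm

−128.6 dBm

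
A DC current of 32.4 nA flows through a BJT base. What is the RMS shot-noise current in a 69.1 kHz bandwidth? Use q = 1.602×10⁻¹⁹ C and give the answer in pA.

I_n = √(2qI·B)
2qI·B = 2 × 1.602×10⁻¹⁹ × 3.24×10⁻⁸ × 6.91×10⁴ = 7.17×10⁻²² A²
I_n = √(7.17×10⁻²²) = 2.68×10⁻¹¹ A = 26.8 pA

26.8 pA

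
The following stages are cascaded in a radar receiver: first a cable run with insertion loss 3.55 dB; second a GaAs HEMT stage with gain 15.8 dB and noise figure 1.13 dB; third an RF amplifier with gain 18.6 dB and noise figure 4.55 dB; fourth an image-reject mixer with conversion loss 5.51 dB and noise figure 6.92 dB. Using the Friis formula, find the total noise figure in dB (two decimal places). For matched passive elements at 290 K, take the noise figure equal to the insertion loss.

4.84 dB

Convert to linear (a loss of L dB is a gain of −L dB): F_i = 10^(NF_i/10), G_i = 10^(G_i,dB/10)
  Stage 1: F_1 = 10^(3.55/10) = 2.265, G_1 = 10^(−3.55/10) = 0.4416
  Stage 2: F_2 = 10^(1.13/10) = 1.297, G_2 = 10^(15.8/10) = 38.02
  Stage 3: F_3 = 10^(4.55/10) = 2.851, G_3 = 10^(18.6/10) = 72.44
  Stage 4: F_4 = 10^(6.92/10) = 4.920, G_4 = 10^(−5.51/10) = 0.2812
Friis cascade:
  F = 2.265 + (1.297 − 1)/0.4416 + (2.851 − 1)/16.79 + (4.920 − 1)/1216 = 3.051
NF = 10 log₁₀(3.051) = 4.84 dB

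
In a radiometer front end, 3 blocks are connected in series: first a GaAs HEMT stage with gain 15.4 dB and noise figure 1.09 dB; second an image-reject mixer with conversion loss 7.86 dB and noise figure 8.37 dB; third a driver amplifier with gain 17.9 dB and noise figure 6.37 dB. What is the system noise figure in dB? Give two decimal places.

Convert to linear (a loss of L dB is a gain of −L dB): F_i = 10^(NF_i/10), G_i = 10^(G_i,dB/10)
  Stage 1: F_1 = 10^(1.09/10) = 1.285, G_1 = 10^(15.4/10) = 34.67
  Stage 2: F_2 = 10^(8.37/10) = 6.871, G_2 = 10^(−7.86/10) = 0.1637
  Stage 3: F_3 = 10^(6.37/10) = 4.335, G_3 = 10^(17.9/10) = 61.66
Friis cascade:
  F = 1.285 + (6.871 − 1)/34.67 + (4.335 − 1)/5.675 = 2.042
NF = 10 log₁₀(2.042) = 3.10 dB

3.10 dB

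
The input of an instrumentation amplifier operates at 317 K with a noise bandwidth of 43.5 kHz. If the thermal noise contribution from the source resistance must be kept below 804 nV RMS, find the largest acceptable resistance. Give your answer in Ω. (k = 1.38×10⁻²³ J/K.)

Johnson–Nyquist: V_n = √(4kTRB) ⇒ R = V_n² / (4kTB)
4kTB = 4 × 1.38×10⁻²³ × 317 × 4.35×10⁴ = 7.61×10⁻¹⁶
R = (8.04×10⁻⁷)² / 7.61×10⁻¹⁶ = 8.49×10² Ω = 849 Ω

849 Ω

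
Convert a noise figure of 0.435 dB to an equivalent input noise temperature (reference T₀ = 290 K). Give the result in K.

30.6 K

F = 10^(0.435/10) = 1.10535
T_e = (F − 1)·T₀ = (1.10535 − 1) × 290 = 30.6 K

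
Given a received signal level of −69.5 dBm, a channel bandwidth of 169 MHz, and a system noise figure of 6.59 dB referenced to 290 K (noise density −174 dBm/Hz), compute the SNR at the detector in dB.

Noise floor: N = −174 + 10 log₁₀(B) + NF
10 log₁₀(1.69×10⁸) = 82.28 dB
N = −174 + 82.28 + 6.59 = −85.13 dBm
SNR = P_sig − N = −69.5 − (−85.13) = 15.63 dB → 15.6 dB

15.6 dB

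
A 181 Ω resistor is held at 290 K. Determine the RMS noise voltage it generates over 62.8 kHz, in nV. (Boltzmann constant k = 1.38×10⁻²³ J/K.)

427 nV

V_n = √(4kTRB)
4kTRB = 4 × 1.38×10⁻²³ × 290 × 1.81×10² × 6.28×10⁴ = 1.82×10⁻¹³ V²
V_n = √(1.82×10⁻¹³) = 4.27×10⁻⁷ V = 427 nV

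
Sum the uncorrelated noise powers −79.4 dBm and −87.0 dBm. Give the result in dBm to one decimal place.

−78.7 dBm

Convert to linear, add, convert back:
P₁ = 1.15×10⁻¹¹ W, P₂ = 2.00×10⁻¹² W
P_tot = 1.35×10⁻¹¹ W → 10 log₁₀(P_tot / 10⁻³) = −78.7 dBm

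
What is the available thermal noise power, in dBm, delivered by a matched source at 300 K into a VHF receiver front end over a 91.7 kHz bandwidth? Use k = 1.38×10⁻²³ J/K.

P_n = kTB = 1.38×10⁻²³ × 300 × 9.17×10⁴ = 3.80×10⁻¹⁶ W
In dBm: 10 log₁₀(3.80×10⁻¹⁶ / 10⁻³) = −124.2 dBm

−124.2 dBm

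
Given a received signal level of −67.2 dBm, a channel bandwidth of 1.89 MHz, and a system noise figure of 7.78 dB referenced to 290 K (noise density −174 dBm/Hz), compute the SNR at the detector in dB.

Noise floor: N = −174 + 10 log₁₀(B) + NF
10 log₁₀(1.89×10⁶) = 62.76 dB
N = −174 + 62.76 + 7.78 = −103.46 dBm
SNR = P_sig − N = −67.2 − (−103.46) = 36.26 dB → 36.3 dB

36.3 dB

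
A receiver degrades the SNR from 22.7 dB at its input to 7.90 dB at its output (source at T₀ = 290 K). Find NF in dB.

NF (dB) = SNR_in(dB) − SNR_out(dB) when the source is at T₀
NF = 22.7 − 7.90 = 14.80 dB

14.80 dB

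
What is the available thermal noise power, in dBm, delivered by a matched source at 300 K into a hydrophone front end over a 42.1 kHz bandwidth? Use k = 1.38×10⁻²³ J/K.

P_n = kTB = 1.38×10⁻²³ × 300 × 4.21×10⁴ = 1.74×10⁻¹⁶ W
In dBm: 10 log₁₀(1.74×10⁻¹⁶ / 10⁻³) = −127.6 dBm

−127.6 dBm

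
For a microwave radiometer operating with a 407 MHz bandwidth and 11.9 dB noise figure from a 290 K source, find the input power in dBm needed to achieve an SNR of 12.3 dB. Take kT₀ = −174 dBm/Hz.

Sensitivity = −174 + 10 log₁₀(B) + NF + SNR_min
= −174 + 86.1 + 11.9 + 12.3
= −63.7 dBm → −63.7 dBm

−63.7 dBm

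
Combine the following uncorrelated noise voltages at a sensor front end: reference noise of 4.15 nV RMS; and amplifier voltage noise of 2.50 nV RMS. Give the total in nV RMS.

Uncorrelated sources add in power (mean-square): V_tot = √(ΣV_i²)
V_tot = √[(4.15×10⁻⁹)² + (2.50×10⁻⁹)²] = 4.84×10⁻⁹ V = 4.84 nV

4.84 nV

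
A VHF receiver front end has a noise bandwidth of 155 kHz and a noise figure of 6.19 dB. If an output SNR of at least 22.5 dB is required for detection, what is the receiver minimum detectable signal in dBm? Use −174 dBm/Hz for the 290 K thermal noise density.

−93.4 dBm

Sensitivity = −174 + 10 log₁₀(B) + NF + SNR_min
= −174 + 51.9 + 6.19 + 22.5
= −93.41 dBm → −93.4 dBm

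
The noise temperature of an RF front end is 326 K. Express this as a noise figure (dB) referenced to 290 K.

F = 1 + T_e/T₀ = 1 + 326/290 = 2.12414
NF = 10 log₁₀(2.12414) = 3.27 dB

3.27 dB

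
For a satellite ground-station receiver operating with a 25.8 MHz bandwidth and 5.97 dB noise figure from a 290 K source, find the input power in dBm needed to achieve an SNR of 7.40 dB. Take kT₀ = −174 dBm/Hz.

Sensitivity = −174 + 10 log₁₀(B) + NF + SNR_min
= −174 + 74.12 + 5.97 + 7.40
= −86.51 dBm → −86.5 dBm

−86.5 dBm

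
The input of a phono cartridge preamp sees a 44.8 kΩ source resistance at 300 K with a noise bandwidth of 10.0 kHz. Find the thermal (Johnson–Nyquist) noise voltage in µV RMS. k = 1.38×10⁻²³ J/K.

V_n = √(4kTRB)
4kTRB = 4 × 1.38×10⁻²³ × 300 × 4.48×10⁴ × 1.00×10⁴ = 7.42×10⁻¹² V²
V_n = √(7.42×10⁻¹²) = 2.72×10⁻⁶ V = 2.72 µV

2.72 µV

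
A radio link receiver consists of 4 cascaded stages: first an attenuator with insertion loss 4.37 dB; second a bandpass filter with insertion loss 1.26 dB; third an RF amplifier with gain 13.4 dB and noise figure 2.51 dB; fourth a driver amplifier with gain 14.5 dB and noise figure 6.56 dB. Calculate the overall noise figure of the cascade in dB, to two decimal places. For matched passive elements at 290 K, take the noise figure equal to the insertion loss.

Convert to linear (a loss of L dB is a gain of −L dB): F_i = 10^(NF_i/10), G_i = 10^(G_i,dB/10)
  Stage 1: F_1 = 10^(4.37/10) = 2.735, G_1 = 10^(−4.37/10) = 0.3656
  Stage 2: F_2 = 10^(1.26/10) = 1.337, G_2 = 10^(−1.26/10) = 0.7482
  Stage 3: F_3 = 10^(2.51/10) = 1.782, G_3 = 10^(13.4/10) = 21.88
  Stage 4: F_4 = 10^(6.56/10) = 4.529, G_4 = 10^(14.5/10) = 28.18
Friis cascade:
  F = 2.735 + (1.337 − 1)/0.3656 + (1.782 − 1)/0.2735 + (4.529 − 1)/5.984 = 7.106
NF = 10 log₁₀(7.106) = 8.52 dB

8.52 dB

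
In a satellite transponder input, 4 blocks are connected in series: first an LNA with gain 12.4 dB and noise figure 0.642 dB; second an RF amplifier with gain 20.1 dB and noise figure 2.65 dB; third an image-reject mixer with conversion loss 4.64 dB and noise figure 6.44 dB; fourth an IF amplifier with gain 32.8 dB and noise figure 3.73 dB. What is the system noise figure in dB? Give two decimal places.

Convert to linear (a loss of L dB is a gain of −L dB): F_i = 10^(NF_i/10), G_i = 10^(G_i,dB/10)
  Stage 1: F_1 = 10^(0.642/10) = 1.159, G_1 = 10^(12.4/10) = 17.38
  Stage 2: F_2 = 10^(2.65/10) = 1.841, G_2 = 10^(20.1/10) = 102.3
  Stage 3: F_3 = 10^(6.44/10) = 4.406, G_3 = 10^(−4.64/10) = 0.3436
  Stage 4: F_4 = 10^(3.73/10) = 2.360, G_4 = 10^(32.8/10) = 1905
Friis cascade:
  F = 1.159 + (1.841 − 1)/17.38 + (4.406 − 1)/1778 + (2.360 − 1)/610.9 = 1.212
NF = 10 log₁₀(1.212) = 0.83 dB

0.83 dB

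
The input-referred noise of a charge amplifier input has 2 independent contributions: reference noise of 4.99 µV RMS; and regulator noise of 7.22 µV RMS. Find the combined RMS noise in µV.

8.78 µV

Uncorrelated sources add in power (mean-square): V_tot = √(ΣV_i²)
V_tot = √[(4.99×10⁻⁶)² + (7.22×10⁻⁶)²] = 8.78×10⁻⁶ V = 8.78 µV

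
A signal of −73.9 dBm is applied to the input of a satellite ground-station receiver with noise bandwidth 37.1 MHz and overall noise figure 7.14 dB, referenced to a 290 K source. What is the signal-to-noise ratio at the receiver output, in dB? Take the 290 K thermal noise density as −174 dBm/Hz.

17.3 dB

Noise floor: N = −174 + 10 log₁₀(B) + NF
10 log₁₀(3.71×10⁷) = 75.69 dB
N = −174 + 75.69 + 7.14 = −91.17 dBm
SNR = P_sig − N = −73.9 − (−91.17) = 17.27 dB → 17.3 dB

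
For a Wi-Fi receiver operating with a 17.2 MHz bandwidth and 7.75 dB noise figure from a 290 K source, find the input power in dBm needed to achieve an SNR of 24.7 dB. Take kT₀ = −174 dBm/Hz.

−69.2 dBm

Sensitivity = −174 + 10 log₁₀(B) + NF + SNR_min
= −174 + 72.36 + 7.75 + 24.7
= −69.19 dBm → −69.2 dBm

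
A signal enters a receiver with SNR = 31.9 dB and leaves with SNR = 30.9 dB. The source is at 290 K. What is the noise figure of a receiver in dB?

NF (dB) = SNR_in(dB) − SNR_out(dB) when the source is at T₀
NF = 31.9 − 30.9 = 1.0 dB

1.0 dB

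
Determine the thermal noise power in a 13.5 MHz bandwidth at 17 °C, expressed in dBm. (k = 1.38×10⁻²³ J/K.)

−102.7 dBm

T = 17 °C + 273.15 = 290.15 K
P_n = kTB = 1.38×10⁻²³ × 290.15 × 1.35×10⁷ = 5.41×10⁻¹⁴ W
In dBm: 10 log₁₀(5.41×10⁻¹⁴ / 10⁻³) = −102.7 dBm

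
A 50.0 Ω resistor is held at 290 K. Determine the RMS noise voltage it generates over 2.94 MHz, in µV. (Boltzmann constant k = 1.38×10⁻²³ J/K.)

1.53 µV

V_n = √(4kTRB)
4kTRB = 4 × 1.38×10⁻²³ × 290 × 5.00×10¹ × 2.94×10⁶ = 2.35×10⁻¹² V²
V_n = √(2.35×10⁻¹²) = 1.53×10⁻⁶ V = 1.53 µV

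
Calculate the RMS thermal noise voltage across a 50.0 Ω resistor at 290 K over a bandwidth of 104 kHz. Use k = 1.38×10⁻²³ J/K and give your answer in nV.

V_n = √(4kTRB)
4kTRB = 4 × 1.38×10⁻²³ × 290 × 5.00×10¹ × 1.04×10⁵ = 8.32×10⁻¹⁴ V²
V_n = √(8.32×10⁻¹⁴) = 2.89×10⁻⁷ V = 289 nV

289 nV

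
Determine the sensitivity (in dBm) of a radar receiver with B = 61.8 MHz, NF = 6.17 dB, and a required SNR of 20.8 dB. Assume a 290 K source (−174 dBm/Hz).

−69.1 dBm

Sensitivity = −174 + 10 log₁₀(B) + NF + SNR_min
= −174 + 77.91 + 6.17 + 20.8
= −69.12 dBm → −69.1 dBm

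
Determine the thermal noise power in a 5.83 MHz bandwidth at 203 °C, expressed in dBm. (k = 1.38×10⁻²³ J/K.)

−104.2 dBm

T = 203 °C + 273.15 = 476.15 K
P_n = kTB = 1.38×10⁻²³ × 476.15 × 5.83×10⁶ = 3.83×10⁻¹⁴ W
In dBm: 10 log₁₀(3.83×10⁻¹⁴ / 10⁻³) = −104.2 dBm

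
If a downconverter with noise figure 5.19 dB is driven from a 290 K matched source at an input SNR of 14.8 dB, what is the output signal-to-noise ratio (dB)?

By definition F = SNR_in/SNR_out, so in dB: SNR_out = SNR_in − NF
SNR_out = 14.8 − 5.19 = 9.61 dB

9.61 dB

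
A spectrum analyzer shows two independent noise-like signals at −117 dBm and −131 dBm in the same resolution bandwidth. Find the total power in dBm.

Convert to linear, add, convert back:
P₁ = 2.00×10⁻¹⁵ W, P₂ = 7.94×10⁻¹⁷ W
P_tot = 2.07×10⁻¹⁵ W → 10 log₁₀(P_tot / 10⁻³) = −116.8 dBm

−116.8 dBm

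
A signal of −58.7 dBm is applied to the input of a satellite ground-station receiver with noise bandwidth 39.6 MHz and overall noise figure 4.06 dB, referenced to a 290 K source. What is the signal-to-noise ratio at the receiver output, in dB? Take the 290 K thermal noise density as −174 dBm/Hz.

35.3 dB

Noise floor: N = −174 + 10 log₁₀(B) + NF
10 log₁₀(3.96×10⁷) = 75.98 dB
N = −174 + 75.98 + 4.06 = −93.96 dBm
SNR = P_sig − N = −58.7 − (−93.96) = 35.26 dB → 35.3 dB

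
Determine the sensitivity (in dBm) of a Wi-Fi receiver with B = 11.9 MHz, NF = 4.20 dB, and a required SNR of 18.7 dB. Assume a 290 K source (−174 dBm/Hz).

Sensitivity = −174 + 10 log₁₀(B) + NF + SNR_min
= −174 + 70.76 + 4.20 + 18.7
= −80.34 dBm → −80.3 dBm

−80.3 dBm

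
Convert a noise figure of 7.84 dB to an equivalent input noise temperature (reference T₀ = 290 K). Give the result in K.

F = 10^(7.84/10) = 6.08135
T_e = (F − 1)·T₀ = (6.08135 − 1) × 290 = 1474 K

1474 K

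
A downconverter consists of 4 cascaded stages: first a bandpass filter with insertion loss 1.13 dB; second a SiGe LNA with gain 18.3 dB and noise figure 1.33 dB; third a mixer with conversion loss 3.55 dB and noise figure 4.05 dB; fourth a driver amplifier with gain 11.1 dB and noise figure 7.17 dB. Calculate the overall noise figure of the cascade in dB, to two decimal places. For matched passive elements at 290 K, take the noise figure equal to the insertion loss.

2.95 dB

Convert to linear (a loss of L dB is a gain of −L dB): F_i = 10^(NF_i/10), G_i = 10^(G_i,dB/10)
  Stage 1: F_1 = 10^(1.13/10) = 1.297, G_1 = 10^(−1.13/10) = 0.7709
  Stage 2: F_2 = 10^(1.33/10) = 1.358, G_2 = 10^(18.3/10) = 67.61
  Stage 3: F_3 = 10^(4.05/10) = 2.541, G_3 = 10^(−3.55/10) = 0.4416
  Stage 4: F_4 = 10^(7.17/10) = 5.212, G_4 = 10^(11.1/10) = 12.88
Friis cascade:
  F = 1.297 + (1.358 − 1)/0.7709 + (2.541 − 1)/52.12 + (5.212 − 1)/23.01 = 1.975
NF = 10 log₁₀(1.975) = 2.95 dB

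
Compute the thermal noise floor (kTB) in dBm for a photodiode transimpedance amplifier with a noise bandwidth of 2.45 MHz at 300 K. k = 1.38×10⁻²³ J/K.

P_n = kTB = 1.38×10⁻²³ × 300 × 2.45×10⁶ = 1.01×10⁻¹⁴ W
In dBm: 10 log₁₀(1.01×10⁻¹⁴ / 10⁻³) = −109.9 dBm

−109.9 dBm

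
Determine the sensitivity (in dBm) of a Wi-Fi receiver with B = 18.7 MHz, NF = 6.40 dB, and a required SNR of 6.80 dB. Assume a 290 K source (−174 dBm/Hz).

−88.1 dBm

Sensitivity = −174 + 10 log₁₀(B) + NF + SNR_min
= −174 + 72.72 + 6.40 + 6.80
= −88.08 dBm → −88.1 dBm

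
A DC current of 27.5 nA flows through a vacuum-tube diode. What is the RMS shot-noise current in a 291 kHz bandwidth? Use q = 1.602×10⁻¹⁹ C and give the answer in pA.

I_n = √(2qI·B)
2qI·B = 2 × 1.602×10⁻¹⁹ × 2.75×10⁻⁸ × 2.91×10⁵ = 2.56×10⁻²¹ A²
I_n = √(2.56×10⁻²¹) = 5.06×10⁻¹¹ A = 50.6 pA

50.6 pA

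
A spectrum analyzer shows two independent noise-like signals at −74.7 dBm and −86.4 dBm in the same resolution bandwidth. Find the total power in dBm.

Convert to linear, add, convert back:
P₁ = 3.39×10⁻¹¹ W, P₂ = 2.29×10⁻¹² W
P_tot = 3.62×10⁻¹¹ W → 10 log₁₀(P_tot / 10⁻³) = −74.4 dBm

−74.4 dBm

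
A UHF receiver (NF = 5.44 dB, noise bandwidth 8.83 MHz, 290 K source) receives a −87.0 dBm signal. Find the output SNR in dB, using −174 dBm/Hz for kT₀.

12.1 dB

Noise floor: N = −174 + 10 log₁₀(B) + NF
10 log₁₀(8.83×10⁶) = 69.46 dB
N = −174 + 69.46 + 5.44 = −99.10 dBm
SNR = P_sig − N = −87.0 − (−99.10) = 12.10 dB → 12.1 dB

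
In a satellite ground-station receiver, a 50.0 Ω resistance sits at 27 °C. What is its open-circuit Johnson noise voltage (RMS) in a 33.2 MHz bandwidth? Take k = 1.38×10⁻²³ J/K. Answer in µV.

T = 27 °C + 273.15 = 300.15 K
V_n = √(4kTRB)
4kTRB = 4 × 1.38×10⁻²³ × 300.15 × 5.00×10¹ × 3.32×10⁷ = 2.75×10⁻¹¹ V²
V_n = √(2.75×10⁻¹¹) = 5.24×10⁻⁶ V = 5.24 µV

5.24 µV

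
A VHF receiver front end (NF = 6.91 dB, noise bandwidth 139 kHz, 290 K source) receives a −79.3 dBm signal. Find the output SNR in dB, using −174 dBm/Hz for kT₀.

Noise floor: N = −174 + 10 log₁₀(B) + NF
10 log₁₀(1.39×10⁵) = 51.43 dB
N = −174 + 51.43 + 6.91 = −115.66 dBm
SNR = P_sig − N = −79.3 − (−115.66) = 36.36 dB → 36.4 dB

36.4 dB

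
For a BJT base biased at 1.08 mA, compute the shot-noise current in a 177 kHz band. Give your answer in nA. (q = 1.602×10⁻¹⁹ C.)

I_n = √(2qI·B)
2qI·B = 2 × 1.602×10⁻¹⁹ × 1.08×10⁻³ × 1.77×10⁵ = 6.12×10⁻¹⁷ A²
I_n = √(6.12×10⁻¹⁷) = 7.83×10⁻⁹ A = 7.83 nA

7.83 nA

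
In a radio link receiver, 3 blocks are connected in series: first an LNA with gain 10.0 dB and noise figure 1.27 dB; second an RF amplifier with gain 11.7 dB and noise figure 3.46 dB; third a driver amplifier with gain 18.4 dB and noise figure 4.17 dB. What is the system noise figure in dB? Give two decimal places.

Convert to linear (a loss of L dB is a gain of −L dB): F_i = 10^(NF_i/10), G_i = 10^(G_i,dB/10)
  Stage 1: F_1 = 10^(1.27/10) = 1.340, G_1 = 10^(10.0/10) = 10.00
  Stage 2: F_2 = 10^(3.46/10) = 2.218, G_2 = 10^(11.7/10) = 14.79
  Stage 3: F_3 = 10^(4.17/10) = 2.612, G_3 = 10^(18.4/10) = 69.18
Friis cascade:
  F = 1.340 + (2.218 − 1)/10.00 + (2.612 − 1)/147.9 = 1.472
NF = 10 log₁₀(1.472) = 1.68 dB

1.68 dB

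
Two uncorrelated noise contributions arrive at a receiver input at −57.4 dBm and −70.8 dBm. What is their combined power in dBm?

Convert to linear, add, convert back:
P₁ = 1.82×10⁻⁹ W, P₂ = 8.32×10⁻¹¹ W
P_tot = 1.90×10⁻⁹ W → 10 log₁₀(P_tot / 10⁻³) = −57.2 dBm

−57.2 dBm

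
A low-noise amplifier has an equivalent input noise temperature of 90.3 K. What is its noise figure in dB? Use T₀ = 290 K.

F = 1 + T_e/T₀ = 1 + 90.3/290 = 1.31138
NF = 10 log₁₀(1.31138) = 1.18 dB

1.18 dB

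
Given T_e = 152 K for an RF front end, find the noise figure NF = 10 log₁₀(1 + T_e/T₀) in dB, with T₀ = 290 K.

1.83 dB

F = 1 + T_e/T₀ = 1 + 152/290 = 1.52414
NF = 10 log₁₀(1.52414) = 1.83 dB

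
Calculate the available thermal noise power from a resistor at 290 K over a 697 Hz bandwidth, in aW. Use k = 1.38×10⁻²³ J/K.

P_n = kTB = 1.38×10⁻²³ × 290 × 6.97×10² = 2.79×10⁻¹⁸ W = 2.79 aW

2.79 aW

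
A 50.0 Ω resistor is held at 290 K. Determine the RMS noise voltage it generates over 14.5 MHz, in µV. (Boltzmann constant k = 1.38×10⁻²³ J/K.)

3.41 µV

V_n = √(4kTRB)
4kTRB = 4 × 1.38×10⁻²³ × 290 × 5.00×10¹ × 1.45×10⁷ = 1.16×10⁻¹¹ V²
V_n = √(1.16×10⁻¹¹) = 3.41×10⁻⁶ V = 3.41 µV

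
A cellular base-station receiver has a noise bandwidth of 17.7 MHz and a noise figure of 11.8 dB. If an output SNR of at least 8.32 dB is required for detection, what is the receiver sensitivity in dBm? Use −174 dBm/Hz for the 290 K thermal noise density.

Sensitivity = −174 + 10 log₁₀(B) + NF + SNR_min
= −174 + 72.48 + 11.8 + 8.32
= −81.40 dBm → −81.4 dBm

−81.4 dBm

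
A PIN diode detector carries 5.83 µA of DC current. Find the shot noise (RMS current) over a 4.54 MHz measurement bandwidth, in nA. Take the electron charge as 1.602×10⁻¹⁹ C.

I_n = √(2qI·B)
2qI·B = 2 × 1.602×10⁻¹⁹ × 5.83×10⁻⁶ × 4.54×10⁶ = 8.48×10⁻¹⁸ A²
I_n = √(8.48×10⁻¹⁸) = 2.91×10⁻⁹ A = 2.91 nA

2.91 nA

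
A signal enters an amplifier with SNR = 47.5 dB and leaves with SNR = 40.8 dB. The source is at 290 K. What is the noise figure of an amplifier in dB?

NF (dB) = SNR_in(dB) − SNR_out(dB) when the source is at T₀
NF = 47.5 − 40.8 = 6.7 dB

6.7 dB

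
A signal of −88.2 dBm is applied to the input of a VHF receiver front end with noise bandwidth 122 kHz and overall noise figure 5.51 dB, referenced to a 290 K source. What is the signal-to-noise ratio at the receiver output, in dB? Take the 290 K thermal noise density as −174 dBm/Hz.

Noise floor: N = −174 + 10 log₁₀(B) + NF
10 log₁₀(1.22×10⁵) = 50.86 dB
N = −174 + 50.86 + 5.51 = −117.63 dBm
SNR = P_sig − N = −88.2 − (−117.63) = 29.43 dB → 29.4 dB

29.4 dB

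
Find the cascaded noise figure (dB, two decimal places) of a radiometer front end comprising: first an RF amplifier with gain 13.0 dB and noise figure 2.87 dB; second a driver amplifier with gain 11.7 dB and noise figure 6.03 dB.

Convert to linear (a loss of L dB is a gain of −L dB): F_i = 10^(NF_i/10), G_i = 10^(G_i,dB/10)
  Stage 1: F_1 = 10^(2.87/10) = 1.936, G_1 = 10^(13.0/10) = 19.95
  Stage 2: F_2 = 10^(6.03/10) = 4.009, G_2 = 10^(11.7/10) = 14.79
Friis cascade:
  F = 1.936 + (4.009 − 1)/19.95 = 2.087
NF = 10 log₁₀(2.087) = 3.20 dB

3.20 dB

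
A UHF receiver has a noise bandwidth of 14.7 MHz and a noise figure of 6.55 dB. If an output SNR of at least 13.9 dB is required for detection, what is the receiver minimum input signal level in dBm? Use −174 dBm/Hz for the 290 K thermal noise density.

−81.9 dBm

Sensitivity = −174 + 10 log₁₀(B) + NF + SNR_min
= −174 + 71.67 + 6.55 + 13.9
= −81.88 dBm → −81.9 dBm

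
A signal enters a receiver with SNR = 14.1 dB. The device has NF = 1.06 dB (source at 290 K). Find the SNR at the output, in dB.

By definition F = SNR_in/SNR_out, so in dB: SNR_out = SNR_in − NF
SNR_out = 14.1 − 1.06 = 13.04 dB

13.04 dB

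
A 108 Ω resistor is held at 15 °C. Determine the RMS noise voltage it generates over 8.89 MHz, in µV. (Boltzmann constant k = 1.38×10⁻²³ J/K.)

T = 15 °C + 273.15 = 288.15 K
V_n = √(4kTRB)
4kTRB = 4 × 1.38×10⁻²³ × 288.15 × 1.08×10² × 8.89×10⁶ = 1.53×10⁻¹¹ V²
V_n = √(1.53×10⁻¹¹) = 3.91×10⁻⁶ V = 3.91 µV

3.91 µV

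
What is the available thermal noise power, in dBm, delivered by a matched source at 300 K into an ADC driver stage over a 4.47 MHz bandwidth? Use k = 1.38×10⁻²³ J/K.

P_n = kTB = 1.38×10⁻²³ × 300 × 4.47×10⁶ = 1.85×10⁻¹⁴ W
In dBm: 10 log₁₀(1.85×10⁻¹⁴ / 10⁻³) = −107.3 dBm

−107.3 dBm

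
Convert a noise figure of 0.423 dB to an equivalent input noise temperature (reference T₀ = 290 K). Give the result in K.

29.7 K

F = 10^(0.423/10) = 1.1023
T_e = (F − 1)·T₀ = (1.1023 − 1) × 290 = 29.7 K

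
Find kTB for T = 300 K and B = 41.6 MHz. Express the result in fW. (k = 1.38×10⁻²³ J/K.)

P_n = kTB = 1.38×10⁻²³ × 300 × 4.16×10⁷ = 1.72×10⁻¹³ W = 172 fW

172 fW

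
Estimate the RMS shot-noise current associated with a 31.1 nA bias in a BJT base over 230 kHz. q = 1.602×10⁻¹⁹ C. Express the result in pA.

I_n = √(2qI·B)
2qI·B = 2 × 1.602×10⁻¹⁹ × 3.11×10⁻⁸ × 2.30×10⁵ = 2.29×10⁻²¹ A²
I_n = √(2.29×10⁻²¹) = 4.79×10⁻¹¹ A = 47.9 pA

47.9 pA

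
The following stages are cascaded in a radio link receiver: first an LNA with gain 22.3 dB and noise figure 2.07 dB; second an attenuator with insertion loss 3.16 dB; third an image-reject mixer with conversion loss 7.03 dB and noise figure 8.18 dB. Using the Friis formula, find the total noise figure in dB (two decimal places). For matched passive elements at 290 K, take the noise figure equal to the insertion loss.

2.27 dB

Convert to linear (a loss of L dB is a gain of −L dB): F_i = 10^(NF_i/10), G_i = 10^(G_i,dB/10)
  Stage 1: F_1 = 10^(2.07/10) = 1.611, G_1 = 10^(22.3/10) = 169.8
  Stage 2: F_2 = 10^(3.16/10) = 2.070, G_2 = 10^(−3.16/10) = 0.4831
  Stage 3: F_3 = 10^(8.18/10) = 6.577, G_3 = 10^(−7.03/10) = 0.1982
Friis cascade:
  F = 1.611 + (2.070 − 1)/169.8 + (6.577 − 1)/82.04 = 1.685
NF = 10 log₁₀(1.685) = 2.27 dB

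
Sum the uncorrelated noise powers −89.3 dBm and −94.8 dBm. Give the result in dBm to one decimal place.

−88.2 dBm

Convert to linear, add, convert back:
P₁ = 1.17×10⁻¹² W, P₂ = 3.31×10⁻¹³ W
P_tot = 1.51×10⁻¹² W → 10 log₁₀(P_tot / 10⁻³) = −88.2 dBm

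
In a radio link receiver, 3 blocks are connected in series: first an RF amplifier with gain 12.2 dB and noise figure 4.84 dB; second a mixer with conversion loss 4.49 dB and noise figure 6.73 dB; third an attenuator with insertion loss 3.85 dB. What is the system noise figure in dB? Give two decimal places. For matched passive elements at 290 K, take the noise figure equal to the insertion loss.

5.46 dB

Convert to linear (a loss of L dB is a gain of −L dB): F_i = 10^(NF_i/10), G_i = 10^(G_i,dB/10)
  Stage 1: F_1 = 10^(4.84/10) = 3.048, G_1 = 10^(12.2/10) = 16.60
  Stage 2: F_2 = 10^(6.73/10) = 4.710, G_2 = 10^(−4.49/10) = 0.3556
  Stage 3: F_3 = 10^(3.85/10) = 2.427, G_3 = 10^(−3.85/10) = 0.4121
Friis cascade:
  F = 3.048 + (4.710 − 1)/16.60 + (2.427 − 1)/5.902 = 3.513
NF = 10 log₁₀(3.513) = 5.46 dB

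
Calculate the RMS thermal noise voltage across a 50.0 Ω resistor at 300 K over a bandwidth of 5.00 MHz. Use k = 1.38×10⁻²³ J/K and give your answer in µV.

V_n = √(4kTRB)
4kTRB = 4 × 1.38×10⁻²³ × 300 × 5.00×10¹ × 5.00×10⁶ = 4.14×10⁻¹² V²
V_n = √(4.14×10⁻¹²) = 2.03×10⁻⁶ V = 2.03 µV

2.03 µV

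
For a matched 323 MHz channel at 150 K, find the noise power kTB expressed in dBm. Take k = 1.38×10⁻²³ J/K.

P_n = kTB = 1.38×10⁻²³ × 150 × 3.23×10⁸ = 6.69×10⁻¹³ W
In dBm: 10 log₁₀(6.69×10⁻¹³ / 10⁻³) = −91.7 dBm

−91.7 dBm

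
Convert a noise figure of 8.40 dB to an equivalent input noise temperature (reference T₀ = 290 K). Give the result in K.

F = 10^(8.40/10) = 6.91831
T_e = (F − 1)·T₀ = (6.91831 − 1) × 290 = 1716 K

1716 K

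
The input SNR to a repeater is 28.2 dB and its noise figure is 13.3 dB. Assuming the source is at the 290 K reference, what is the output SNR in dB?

By definition F = SNR_in/SNR_out, so in dB: SNR_out = SNR_in − NF
SNR_out = 28.2 − 13.3 = 14.9 dB

14.9 dB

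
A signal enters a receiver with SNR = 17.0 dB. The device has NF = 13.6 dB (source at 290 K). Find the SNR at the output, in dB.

3.4 dB

By definition F = SNR_in/SNR_out, so in dB: SNR_out = SNR_in − NF
SNR_out = 17.0 − 13.6 = 3.4 dB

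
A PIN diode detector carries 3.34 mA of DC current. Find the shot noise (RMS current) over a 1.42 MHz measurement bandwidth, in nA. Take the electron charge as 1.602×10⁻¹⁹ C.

39.0 nA

I_n = √(2qI·B)
2qI·B = 2 × 1.602×10⁻¹⁹ × 3.34×10⁻³ × 1.42×10⁶ = 1.52×10⁻¹⁵ A²
I_n = √(1.52×10⁻¹⁵) = 3.90×10⁻⁸ A = 39.0 nA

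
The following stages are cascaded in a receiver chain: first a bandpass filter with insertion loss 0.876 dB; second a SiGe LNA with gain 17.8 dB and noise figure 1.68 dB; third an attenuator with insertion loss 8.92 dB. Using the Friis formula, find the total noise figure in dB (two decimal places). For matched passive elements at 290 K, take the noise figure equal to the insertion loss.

2.88 dB

Convert to linear (a loss of L dB is a gain of −L dB): F_i = 10^(NF_i/10), G_i = 10^(G_i,dB/10)
  Stage 1: F_1 = 10^(0.876/10) = 1.223, G_1 = 10^(−0.876/10) = 0.8173
  Stage 2: F_2 = 10^(1.68/10) = 1.472, G_2 = 10^(17.8/10) = 60.26
  Stage 3: F_3 = 10^(8.92/10) = 7.798, G_3 = 10^(−8.92/10) = 0.1282
Friis cascade:
  F = 1.223 + (1.472 − 1)/0.8173 + (7.798 − 1)/49.25 = 1.939
NF = 10 log₁₀(1.939) = 2.88 dB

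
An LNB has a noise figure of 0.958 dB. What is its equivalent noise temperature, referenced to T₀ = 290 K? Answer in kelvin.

F = 10^(0.958/10) = 1.24681
T_e = (F − 1)·T₀ = (1.24681 − 1) × 290 = 71.6 K

71.6 K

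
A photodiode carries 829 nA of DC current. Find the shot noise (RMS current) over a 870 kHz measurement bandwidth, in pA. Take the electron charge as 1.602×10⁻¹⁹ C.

481 pA

I_n = √(2qI·B)
2qI·B = 2 × 1.602×10⁻¹⁹ × 8.29×10⁻⁷ × 8.70×10⁵ = 2.31×10⁻¹⁹ A²
I_n = √(2.31×10⁻¹⁹) = 4.81×10⁻¹⁰ A = 481 pA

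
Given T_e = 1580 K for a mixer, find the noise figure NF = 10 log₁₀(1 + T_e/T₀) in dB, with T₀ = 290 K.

8.09 dB

F = 1 + T_e/T₀ = 1 + 1580/290 = 6.44828
NF = 10 log₁₀(6.44828) = 8.09 dB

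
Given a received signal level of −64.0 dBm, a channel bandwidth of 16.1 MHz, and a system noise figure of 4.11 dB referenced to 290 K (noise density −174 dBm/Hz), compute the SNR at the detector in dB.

Noise floor: N = −174 + 10 log₁₀(B) + NF
10 log₁₀(1.61×10⁷) = 72.07 dB
N = −174 + 72.07 + 4.11 = −97.82 dBm
SNR = P_sig − N = −64.0 − (−97.82) = 33.82 dB → 33.8 dB

33.8 dB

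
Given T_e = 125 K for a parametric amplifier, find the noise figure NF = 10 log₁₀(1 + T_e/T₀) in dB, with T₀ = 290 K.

F = 1 + T_e/T₀ = 1 + 125/290 = 1.43103
NF = 10 log₁₀(1.43103) = 1.56 dB

1.56 dB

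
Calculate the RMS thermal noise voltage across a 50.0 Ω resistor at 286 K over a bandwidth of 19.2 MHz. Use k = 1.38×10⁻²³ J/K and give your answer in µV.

V_n = √(4kTRB)
4kTRB = 4 × 1.38×10⁻²³ × 286 × 5.00×10¹ × 1.92×10⁷ = 1.52×10⁻¹¹ V²
V_n = √(1.52×10⁻¹¹) = 3.89×10⁻⁶ V = 3.89 µV

3.89 µV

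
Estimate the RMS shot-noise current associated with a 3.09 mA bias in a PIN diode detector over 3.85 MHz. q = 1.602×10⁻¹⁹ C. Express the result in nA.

61.7 nA

I_n = √(2qI·B)
2qI·B = 2 × 1.602×10⁻¹⁹ × 3.09×10⁻³ × 3.85×10⁶ = 3.81×10⁻¹⁵ A²
I_n = √(3.81×10⁻¹⁵) = 6.17×10⁻⁸ A = 61.7 nA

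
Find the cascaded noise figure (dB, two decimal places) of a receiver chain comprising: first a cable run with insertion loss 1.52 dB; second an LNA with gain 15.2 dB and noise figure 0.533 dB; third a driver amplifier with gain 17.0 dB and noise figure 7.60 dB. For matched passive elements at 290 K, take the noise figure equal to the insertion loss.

2.57 dB

Convert to linear (a loss of L dB is a gain of −L dB): F_i = 10^(NF_i/10), G_i = 10^(G_i,dB/10)
  Stage 1: F_1 = 10^(1.52/10) = 1.419, G_1 = 10^(−1.52/10) = 0.7047
  Stage 2: F_2 = 10^(0.533/10) = 1.131, G_2 = 10^(15.2/10) = 33.11
  Stage 3: F_3 = 10^(7.60/10) = 5.754, G_3 = 10^(17.0/10) = 50.12
Friis cascade:
  F = 1.419 + (1.131 − 1)/0.7047 + (5.754 − 1)/23.33 = 1.808
NF = 10 log₁₀(1.808) = 2.57 dB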